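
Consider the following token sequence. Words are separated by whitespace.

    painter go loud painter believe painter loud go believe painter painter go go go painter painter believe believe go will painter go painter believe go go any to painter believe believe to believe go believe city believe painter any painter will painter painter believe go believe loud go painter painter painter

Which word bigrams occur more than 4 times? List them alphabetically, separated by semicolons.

Bigram counts meeting the condition (more than 4 times):
  painter believe: 5
  painter painter: 5

painter believe; painter painter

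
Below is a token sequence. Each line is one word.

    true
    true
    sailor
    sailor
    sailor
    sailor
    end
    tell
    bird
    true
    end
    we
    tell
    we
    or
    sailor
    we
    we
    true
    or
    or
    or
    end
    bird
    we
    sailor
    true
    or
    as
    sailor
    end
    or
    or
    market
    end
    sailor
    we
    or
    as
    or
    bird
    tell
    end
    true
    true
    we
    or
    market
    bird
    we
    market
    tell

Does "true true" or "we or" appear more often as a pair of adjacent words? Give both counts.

"we or" (3 vs 2)

"true true": 2 occurrences
"we or": 3 occurrences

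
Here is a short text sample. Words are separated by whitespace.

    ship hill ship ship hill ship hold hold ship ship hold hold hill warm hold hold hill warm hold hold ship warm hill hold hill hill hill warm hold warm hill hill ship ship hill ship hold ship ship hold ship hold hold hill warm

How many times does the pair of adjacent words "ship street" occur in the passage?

Scanning the 44 overlapping bigram windows for "ship street":
  (none found)

0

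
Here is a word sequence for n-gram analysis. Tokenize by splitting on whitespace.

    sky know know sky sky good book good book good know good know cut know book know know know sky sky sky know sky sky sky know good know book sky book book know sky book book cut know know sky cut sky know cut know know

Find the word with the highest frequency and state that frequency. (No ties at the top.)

Unigram frequencies (highest first):
  know: 17
  sky: 13
  book: 8
  good: 5
  cut: 4

"know", 17 times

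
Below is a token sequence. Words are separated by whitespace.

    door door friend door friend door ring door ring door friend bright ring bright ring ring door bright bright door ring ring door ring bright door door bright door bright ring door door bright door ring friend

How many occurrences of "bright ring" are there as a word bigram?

3

Scanning the 36 overlapping bigram windows for "bright ring":
  position 12–13: bright ring
  position 14–15: bright ring
  position 30–31: bright ring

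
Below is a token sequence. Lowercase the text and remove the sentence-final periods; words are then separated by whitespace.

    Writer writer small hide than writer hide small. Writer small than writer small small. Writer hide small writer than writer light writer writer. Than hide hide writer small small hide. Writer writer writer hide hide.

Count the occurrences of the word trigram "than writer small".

1

Scanning the 33 overlapping trigram windows for "than writer small":
  position 11–13: than writer small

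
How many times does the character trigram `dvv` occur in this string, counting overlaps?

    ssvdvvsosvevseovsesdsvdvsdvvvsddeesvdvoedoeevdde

Sliding a length-3 window over the 48 characters (46 positions):
  position 4–6: dvv
  position 26–28: dvv

2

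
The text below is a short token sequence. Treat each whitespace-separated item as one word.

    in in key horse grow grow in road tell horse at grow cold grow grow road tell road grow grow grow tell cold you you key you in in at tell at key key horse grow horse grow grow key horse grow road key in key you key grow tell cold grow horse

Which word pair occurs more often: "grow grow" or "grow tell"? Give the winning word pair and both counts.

"grow grow" (5 vs 2)

"grow grow": 5 occurrences
"grow tell": 2 occurrences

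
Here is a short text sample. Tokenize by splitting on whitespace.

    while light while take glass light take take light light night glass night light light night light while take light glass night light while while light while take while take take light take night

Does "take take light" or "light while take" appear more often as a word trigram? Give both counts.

"light while take" (3 vs 2)

"take take light": 2 occurrences
"light while take": 3 occurrences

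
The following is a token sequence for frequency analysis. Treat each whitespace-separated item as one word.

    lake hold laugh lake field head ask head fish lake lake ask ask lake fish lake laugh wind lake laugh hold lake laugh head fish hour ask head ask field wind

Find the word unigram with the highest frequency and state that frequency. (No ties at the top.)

Unigram frequencies (highest first):
  lake: 8
  ask: 5
  laugh: 4
  head: 4
  fish: 3
  hold: 2
  … (3 more, each ≤ 2)

"lake", 8 times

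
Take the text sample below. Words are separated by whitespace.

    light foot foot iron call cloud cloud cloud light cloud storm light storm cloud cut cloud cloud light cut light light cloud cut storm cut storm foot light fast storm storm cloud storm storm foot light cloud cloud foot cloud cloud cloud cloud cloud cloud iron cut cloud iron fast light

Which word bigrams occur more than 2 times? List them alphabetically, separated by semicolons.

Bigram counts meeting the condition (more than 2 times):
  cloud cloud: 9
  light cloud: 3

cloud cloud; light cloud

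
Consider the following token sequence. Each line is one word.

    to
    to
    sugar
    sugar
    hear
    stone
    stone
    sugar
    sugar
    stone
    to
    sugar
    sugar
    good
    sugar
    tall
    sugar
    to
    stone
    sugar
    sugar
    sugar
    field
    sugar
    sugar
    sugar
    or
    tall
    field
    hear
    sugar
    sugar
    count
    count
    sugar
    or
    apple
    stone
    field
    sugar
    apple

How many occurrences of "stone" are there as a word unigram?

5

Scanning the 41 tokens for "stone":
  position 6: stone
  position 7: stone
  position 10: stone
  position 19: stone
  position 38: stone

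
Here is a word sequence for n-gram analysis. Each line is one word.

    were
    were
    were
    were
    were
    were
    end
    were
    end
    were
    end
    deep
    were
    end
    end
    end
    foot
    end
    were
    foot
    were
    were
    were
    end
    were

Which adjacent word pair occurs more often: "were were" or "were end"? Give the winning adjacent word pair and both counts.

"were were" (7 vs 5)

"were were": 7 occurrences
"were end": 5 occurrences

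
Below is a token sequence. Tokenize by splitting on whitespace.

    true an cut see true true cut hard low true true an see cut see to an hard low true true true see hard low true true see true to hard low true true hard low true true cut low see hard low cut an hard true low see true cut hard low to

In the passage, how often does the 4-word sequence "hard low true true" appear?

5

Scanning the 51 overlapping 4-gram windows for "hard low true true":
  position 8–11: hard low true true
  position 18–21: hard low true true
  position 24–27: hard low true true
  position 31–34: hard low true true
  position 35–38: hard low true true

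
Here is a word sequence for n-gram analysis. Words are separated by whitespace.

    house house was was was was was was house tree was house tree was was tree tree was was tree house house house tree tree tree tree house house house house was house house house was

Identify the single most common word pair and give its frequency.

Bigram frequencies (highest first):
  house house: 8
  was was: 7
  tree tree: 4
  house was: 3
  was house: 3
  house tree: 3
  … (3 more, each ≤ 3)

"house house", 8 times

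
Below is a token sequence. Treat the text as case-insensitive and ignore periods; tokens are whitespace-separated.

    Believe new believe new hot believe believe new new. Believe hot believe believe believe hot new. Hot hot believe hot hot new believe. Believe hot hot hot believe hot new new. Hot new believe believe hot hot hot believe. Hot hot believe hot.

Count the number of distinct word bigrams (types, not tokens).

43 tokens → 42 bigram windows in total.
Repeated bigrams (each contributes count−1 duplicates):
  believe hot: 8
  hot hot: 7
  hot believe: 6
  believe believe: 5
  hot new: 4
  new believe: 4
  believe new: 3
  new hot: 3
  … (1 more repeated)
33 duplicate windows → 42 − 33 = 9 distinct.

9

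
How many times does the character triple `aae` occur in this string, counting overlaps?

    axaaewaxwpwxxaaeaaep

3

Sliding a length-3 window over the 20 characters (18 positions):
  position 3–5: aae
  position 14–16: aae
  position 17–19: aae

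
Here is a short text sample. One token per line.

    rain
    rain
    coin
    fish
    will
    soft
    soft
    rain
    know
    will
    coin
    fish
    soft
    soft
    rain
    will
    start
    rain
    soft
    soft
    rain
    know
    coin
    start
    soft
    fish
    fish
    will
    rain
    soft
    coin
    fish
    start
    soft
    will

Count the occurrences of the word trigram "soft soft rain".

3

Scanning the 33 overlapping trigram windows for "soft soft rain":
  position 6–8: soft soft rain
  position 13–15: soft soft rain
  position 19–21: soft soft rain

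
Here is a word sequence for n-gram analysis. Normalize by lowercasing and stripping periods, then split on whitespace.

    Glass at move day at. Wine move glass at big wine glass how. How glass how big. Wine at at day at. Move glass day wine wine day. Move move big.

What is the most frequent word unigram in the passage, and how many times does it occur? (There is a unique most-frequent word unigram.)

"at", 6 times

Unigram frequencies (highest first):
  at: 6
  glass: 5
  move: 5
  wine: 5
  day: 4
  big: 3
  … (1 more, each ≤ 3)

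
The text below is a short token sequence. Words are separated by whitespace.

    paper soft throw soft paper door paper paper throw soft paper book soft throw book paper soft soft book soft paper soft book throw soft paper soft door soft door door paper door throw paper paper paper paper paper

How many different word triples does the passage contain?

32

39 tokens → 37 trigram windows in total.
Repeated trigrams (each contributes count−1 duplicates):
  paper paper paper: 3
  throw soft paper: 3
  soft paper soft: 2
5 duplicate windows → 37 − 5 = 32 distinct.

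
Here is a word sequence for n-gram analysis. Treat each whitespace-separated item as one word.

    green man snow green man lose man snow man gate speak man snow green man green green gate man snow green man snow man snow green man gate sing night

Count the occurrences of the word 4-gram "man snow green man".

Scanning the 27 overlapping 4-gram windows for "man snow green man":
  position 2–5: man snow green man
  position 12–15: man snow green man
  position 19–22: man snow green man
  position 24–27: man snow green man

4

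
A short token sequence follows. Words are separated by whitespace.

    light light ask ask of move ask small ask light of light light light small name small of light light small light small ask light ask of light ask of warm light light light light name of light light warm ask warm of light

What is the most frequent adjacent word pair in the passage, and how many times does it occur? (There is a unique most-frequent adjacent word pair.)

"light light", 8 times

Bigram frequencies (highest first):
  light light: 8
  of light: 5
  light ask: 3
  ask of: 3
  light small: 3
  small ask: 2
  … (18 more, each ≤ 2)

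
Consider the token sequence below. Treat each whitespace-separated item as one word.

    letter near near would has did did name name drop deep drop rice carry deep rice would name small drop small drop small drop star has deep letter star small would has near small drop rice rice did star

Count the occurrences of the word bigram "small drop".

4

Scanning the 38 overlapping bigram windows for "small drop":
  position 19–20: small drop
  position 21–22: small drop
  position 23–24: small drop
  position 34–35: small drop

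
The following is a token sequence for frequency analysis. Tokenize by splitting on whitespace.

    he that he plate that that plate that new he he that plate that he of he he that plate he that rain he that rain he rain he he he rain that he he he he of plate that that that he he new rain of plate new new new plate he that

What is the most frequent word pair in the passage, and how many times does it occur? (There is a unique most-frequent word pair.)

"he he", 8 times

Bigram frequencies (highest first):
  he he: 8
  he that: 6
  that he: 4
  plate that: 4
  that that: 3
  that plate: 3
  … (17 more, each ≤ 3)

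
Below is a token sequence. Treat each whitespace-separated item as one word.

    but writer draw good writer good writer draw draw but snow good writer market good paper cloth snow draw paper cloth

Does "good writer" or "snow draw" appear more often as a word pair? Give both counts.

"good writer" (3 vs 1)

"good writer": 3 occurrences
"snow draw": 1 occurrence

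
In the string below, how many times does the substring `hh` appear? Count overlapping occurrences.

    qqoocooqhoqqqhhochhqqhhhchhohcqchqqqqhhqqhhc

7

Sliding a length-2 window over the 44 characters (43 positions):
  position 14–15: hh
  position 18–19: hh
  position 22–23: hh
  position 23–24: hh
  position 26–27: hh
  position 38–39: hh
  position 42–43: hh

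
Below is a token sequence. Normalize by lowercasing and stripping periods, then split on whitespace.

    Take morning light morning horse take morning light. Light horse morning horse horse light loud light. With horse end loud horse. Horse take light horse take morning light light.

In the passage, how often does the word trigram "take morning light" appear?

3

Scanning the 27 overlapping trigram windows for "take morning light":
  position 1–3: take morning light
  position 6–8: take morning light
  position 26–28: take morning light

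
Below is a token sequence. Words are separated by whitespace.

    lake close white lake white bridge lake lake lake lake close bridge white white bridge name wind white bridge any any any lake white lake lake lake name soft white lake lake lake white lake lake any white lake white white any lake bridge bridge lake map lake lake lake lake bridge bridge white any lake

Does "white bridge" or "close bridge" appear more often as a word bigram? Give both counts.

"white bridge" (3 vs 1)

"white bridge": 3 occurrences
"close bridge": 1 occurrence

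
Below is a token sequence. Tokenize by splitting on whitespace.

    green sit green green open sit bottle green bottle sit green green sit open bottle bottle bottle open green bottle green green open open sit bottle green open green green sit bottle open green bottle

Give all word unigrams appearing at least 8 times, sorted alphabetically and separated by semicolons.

Unigram counts meeting the condition (at least 8 times):
  bottle: 9
  green: 13

bottle; green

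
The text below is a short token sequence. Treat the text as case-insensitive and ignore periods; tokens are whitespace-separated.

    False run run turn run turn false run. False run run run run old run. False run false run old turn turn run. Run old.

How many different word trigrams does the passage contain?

17

25 tokens → 23 trigram windows in total.
Repeated trigrams (each contributes count−1 duplicates):
  run false run: 3
  false run false: 2
  false run run: 2
  run run old: 2
  run run run: 2
6 duplicate windows → 23 − 6 = 17 distinct.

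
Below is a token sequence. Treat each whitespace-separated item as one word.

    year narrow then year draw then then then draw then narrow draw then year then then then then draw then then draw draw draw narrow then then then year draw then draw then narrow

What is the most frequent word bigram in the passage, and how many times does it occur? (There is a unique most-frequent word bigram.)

"then then", 8 times

Bigram frequencies (highest first):
  then then: 8
  draw then: 6
  then draw: 4
  then year: 3
  narrow then: 2
  year draw: 2
  … (6 more, each ≤ 2)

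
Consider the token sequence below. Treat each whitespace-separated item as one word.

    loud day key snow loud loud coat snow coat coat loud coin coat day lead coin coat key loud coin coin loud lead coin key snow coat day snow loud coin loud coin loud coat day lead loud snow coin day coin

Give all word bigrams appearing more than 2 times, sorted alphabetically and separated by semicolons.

coat day; coin loud; loud coin

Bigram counts meeting the condition (more than 2 times):
  coat day: 3
  coin loud: 3
  loud coin: 4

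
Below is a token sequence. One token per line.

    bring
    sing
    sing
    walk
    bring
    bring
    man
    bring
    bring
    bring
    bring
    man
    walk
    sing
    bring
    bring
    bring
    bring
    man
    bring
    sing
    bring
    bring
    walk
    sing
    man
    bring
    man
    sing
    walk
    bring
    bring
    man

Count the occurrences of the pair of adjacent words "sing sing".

1

Scanning the 32 overlapping bigram windows for "sing sing":
  position 2–3: sing sing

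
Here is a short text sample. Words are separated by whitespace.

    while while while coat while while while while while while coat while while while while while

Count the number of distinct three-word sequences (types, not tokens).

16 tokens → 14 trigram windows in total.
Repeated trigrams (each contributes count−1 duplicates):
  while while while: 8
  coat while while: 2
  while coat while: 2
  while while coat: 2
10 duplicate windows → 14 − 10 = 4 distinct.

4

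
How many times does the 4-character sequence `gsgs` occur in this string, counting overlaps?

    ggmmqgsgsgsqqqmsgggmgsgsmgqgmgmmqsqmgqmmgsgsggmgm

4

Sliding a length-4 window over the 49 characters (46 positions):
  position 6–9: gsgs
  position 8–11: gsgs
  position 21–24: gsgs
  position 41–44: gsgs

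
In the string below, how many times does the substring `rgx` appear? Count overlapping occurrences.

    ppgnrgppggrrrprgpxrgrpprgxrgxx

Sliding a length-3 window over the 30 characters (28 positions):
  position 24–26: rgx
  position 27–29: rgx

2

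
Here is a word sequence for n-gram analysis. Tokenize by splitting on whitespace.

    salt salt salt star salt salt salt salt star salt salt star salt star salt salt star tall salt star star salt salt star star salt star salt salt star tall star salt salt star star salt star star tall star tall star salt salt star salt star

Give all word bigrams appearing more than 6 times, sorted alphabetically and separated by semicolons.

salt salt; salt star; star salt

Bigram counts meeting the condition (more than 6 times):
  salt salt: 11
  salt star: 13
  star salt: 11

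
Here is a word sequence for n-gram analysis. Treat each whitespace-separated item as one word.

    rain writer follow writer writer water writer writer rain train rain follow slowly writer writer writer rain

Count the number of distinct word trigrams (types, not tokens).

17 tokens → 15 trigram windows in total.
Repeated trigrams (each contributes count−1 duplicates):
  writer writer rain: 2
1 duplicate windows → 15 − 1 = 14 distinct.

14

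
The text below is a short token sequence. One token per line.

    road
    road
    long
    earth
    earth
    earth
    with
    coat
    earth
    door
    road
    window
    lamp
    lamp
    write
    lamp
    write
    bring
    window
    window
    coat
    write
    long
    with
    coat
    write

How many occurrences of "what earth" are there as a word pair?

0

Scanning the 25 overlapping bigram windows for "what earth":
  (none found)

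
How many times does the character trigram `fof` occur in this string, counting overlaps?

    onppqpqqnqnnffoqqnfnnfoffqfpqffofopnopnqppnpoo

2

Sliding a length-3 window over the 46 characters (44 positions):
  position 22–24: fof
  position 31–33: fof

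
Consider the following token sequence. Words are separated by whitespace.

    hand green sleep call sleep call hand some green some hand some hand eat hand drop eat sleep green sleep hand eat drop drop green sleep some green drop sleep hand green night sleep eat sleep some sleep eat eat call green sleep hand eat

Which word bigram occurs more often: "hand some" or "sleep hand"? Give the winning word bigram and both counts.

"hand some": 2 occurrences
"sleep hand": 3 occurrences

"sleep hand" (3 vs 2)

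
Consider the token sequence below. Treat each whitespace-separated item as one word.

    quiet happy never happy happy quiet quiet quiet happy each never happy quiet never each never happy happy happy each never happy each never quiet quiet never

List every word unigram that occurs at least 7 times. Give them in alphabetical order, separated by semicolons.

happy; never; quiet

Unigram counts meeting the condition (at least 7 times):
  happy: 9
  never: 7
  quiet: 7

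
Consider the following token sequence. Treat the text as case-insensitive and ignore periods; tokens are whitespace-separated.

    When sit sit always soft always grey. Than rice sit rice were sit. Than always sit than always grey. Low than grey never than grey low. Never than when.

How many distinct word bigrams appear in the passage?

22

29 tokens → 28 bigram windows in total.
Repeated bigrams (each contributes count−1 duplicates):
  always grey: 2
  grey low: 2
  never than: 2
  sit than: 2
  than always: 2
  than grey: 2
6 duplicate windows → 28 − 6 = 22 distinct.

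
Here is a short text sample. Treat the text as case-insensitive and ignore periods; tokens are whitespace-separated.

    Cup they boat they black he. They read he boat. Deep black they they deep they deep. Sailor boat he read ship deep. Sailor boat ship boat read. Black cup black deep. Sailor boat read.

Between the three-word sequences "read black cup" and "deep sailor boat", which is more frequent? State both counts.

"deep sailor boat" (3 vs 1)

"read black cup": 1 occurrence
"deep sailor boat": 3 occurrences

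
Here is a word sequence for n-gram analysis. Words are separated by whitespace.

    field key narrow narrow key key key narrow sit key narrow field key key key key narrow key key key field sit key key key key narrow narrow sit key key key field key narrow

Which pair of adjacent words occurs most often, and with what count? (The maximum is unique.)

Bigram frequencies (highest first):
  key key: 12
  key narrow: 6
  field key: 3
  sit key: 3
  narrow narrow: 2
  narrow key: 2
  … (4 more, each ≤ 2)

"key key", 12 times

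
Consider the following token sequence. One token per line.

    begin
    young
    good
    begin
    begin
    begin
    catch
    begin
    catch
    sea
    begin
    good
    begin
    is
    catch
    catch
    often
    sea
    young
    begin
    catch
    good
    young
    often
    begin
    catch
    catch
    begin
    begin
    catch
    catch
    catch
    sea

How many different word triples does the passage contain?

29

33 tokens → 31 trigram windows in total.
Repeated trigrams (each contributes count−1 duplicates):
  begin begin catch: 2
  begin catch catch: 2
2 duplicate windows → 31 − 2 = 29 distinct.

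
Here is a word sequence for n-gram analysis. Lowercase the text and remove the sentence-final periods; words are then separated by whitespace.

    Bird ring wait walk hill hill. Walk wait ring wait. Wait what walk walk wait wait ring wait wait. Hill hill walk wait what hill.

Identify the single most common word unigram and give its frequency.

Unigram frequencies (highest first):
  wait: 9
  walk: 5
  hill: 5
  ring: 3
  what: 2
  bird: 1

"wait", 9 times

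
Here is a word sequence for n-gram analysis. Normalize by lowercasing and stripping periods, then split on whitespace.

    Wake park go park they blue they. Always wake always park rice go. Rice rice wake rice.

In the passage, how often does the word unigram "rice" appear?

4

Scanning the 17 tokens for "rice":
  position 12: rice
  position 14: rice
  position 15: rice
  position 17: rice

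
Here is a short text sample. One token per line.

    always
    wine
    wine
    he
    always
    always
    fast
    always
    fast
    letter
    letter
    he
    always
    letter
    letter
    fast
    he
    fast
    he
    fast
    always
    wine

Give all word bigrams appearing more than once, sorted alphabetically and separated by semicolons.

Bigram counts meeting the condition (more than once):
  always fast: 2
  always wine: 2
  fast always: 2
  fast he: 2
  he always: 2
  he fast: 2
  letter letter: 2

always fast; always wine; fast always; fast he; he always; he fast; letter letter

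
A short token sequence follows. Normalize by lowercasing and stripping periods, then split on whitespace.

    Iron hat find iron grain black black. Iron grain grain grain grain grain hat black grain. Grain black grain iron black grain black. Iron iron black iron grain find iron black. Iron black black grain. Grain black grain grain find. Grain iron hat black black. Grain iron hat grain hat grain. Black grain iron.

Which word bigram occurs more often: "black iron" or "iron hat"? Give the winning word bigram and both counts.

"black iron" (4 vs 3)

"black iron": 4 occurrences
"iron hat": 3 occurrences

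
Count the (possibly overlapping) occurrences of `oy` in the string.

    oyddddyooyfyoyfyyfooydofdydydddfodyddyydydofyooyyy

Sliding a length-2 window over the 50 characters (49 positions):
  position 1–2: oy
  position 9–10: oy
  position 13–14: oy
  position 20–21: oy
  position 47–48: oy

5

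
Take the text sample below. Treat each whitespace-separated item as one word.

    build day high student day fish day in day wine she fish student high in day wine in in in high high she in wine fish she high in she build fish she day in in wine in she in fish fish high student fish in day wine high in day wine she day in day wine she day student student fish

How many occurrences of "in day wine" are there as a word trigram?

Scanning the 60 overlapping trigram windows for "in day wine":
  position 8–10: in day wine
  position 15–17: in day wine
  position 46–48: in day wine
  position 50–52: in day wine
  position 55–57: in day wine

5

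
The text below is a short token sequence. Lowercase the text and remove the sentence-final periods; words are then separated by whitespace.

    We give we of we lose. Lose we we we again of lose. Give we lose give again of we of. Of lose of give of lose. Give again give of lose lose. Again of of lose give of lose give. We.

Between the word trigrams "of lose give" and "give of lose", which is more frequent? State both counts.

"of lose give" (4 vs 3)

"of lose give": 4 occurrences
"give of lose": 3 occurrences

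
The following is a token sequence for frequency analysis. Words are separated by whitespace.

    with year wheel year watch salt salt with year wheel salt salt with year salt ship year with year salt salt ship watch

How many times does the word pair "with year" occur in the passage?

Scanning the 22 overlapping bigram windows for "with year":
  position 1–2: with year
  position 8–9: with year
  position 13–14: with year
  position 18–19: with year

4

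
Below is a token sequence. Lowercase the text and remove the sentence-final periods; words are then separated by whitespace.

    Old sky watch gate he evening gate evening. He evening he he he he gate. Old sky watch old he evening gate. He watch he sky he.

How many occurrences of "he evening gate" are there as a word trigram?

2

Scanning the 25 overlapping trigram windows for "he evening gate":
  position 5–7: he evening gate
  position 20–22: he evening gate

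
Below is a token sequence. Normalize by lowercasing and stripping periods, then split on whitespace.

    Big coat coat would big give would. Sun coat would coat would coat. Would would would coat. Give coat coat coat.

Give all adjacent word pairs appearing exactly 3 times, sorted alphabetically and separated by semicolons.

Bigram counts meeting the condition (exactly 3 times):
  coat coat: 3
  would coat: 3

coat coat; would coat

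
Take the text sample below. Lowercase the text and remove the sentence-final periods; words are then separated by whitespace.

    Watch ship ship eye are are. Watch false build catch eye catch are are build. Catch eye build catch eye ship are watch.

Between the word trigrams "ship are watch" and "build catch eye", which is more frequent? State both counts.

"build catch eye" (3 vs 1)

"ship are watch": 1 occurrence
"build catch eye": 3 occurrences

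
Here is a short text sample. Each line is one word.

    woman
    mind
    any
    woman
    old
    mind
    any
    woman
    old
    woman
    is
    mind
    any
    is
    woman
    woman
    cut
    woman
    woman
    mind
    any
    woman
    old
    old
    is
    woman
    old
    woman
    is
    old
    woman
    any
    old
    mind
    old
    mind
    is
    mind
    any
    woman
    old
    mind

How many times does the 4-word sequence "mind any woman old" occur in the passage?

4

Scanning the 39 overlapping 4-gram windows for "mind any woman old":
  position 2–5: mind any woman old
  position 6–9: mind any woman old
  position 20–23: mind any woman old
  position 38–41: mind any woman old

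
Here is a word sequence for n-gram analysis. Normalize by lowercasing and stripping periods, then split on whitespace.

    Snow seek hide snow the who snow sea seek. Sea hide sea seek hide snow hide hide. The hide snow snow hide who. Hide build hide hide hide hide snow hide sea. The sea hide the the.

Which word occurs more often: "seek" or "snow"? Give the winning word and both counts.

"seek": 3 occurrences
"snow": 7 occurrences

"snow" (7 vs 3)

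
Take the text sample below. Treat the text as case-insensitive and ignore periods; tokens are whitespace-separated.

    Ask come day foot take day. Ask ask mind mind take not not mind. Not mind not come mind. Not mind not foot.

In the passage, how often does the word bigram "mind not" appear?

Scanning the 22 overlapping bigram windows for "mind not":
  position 14–15: mind not
  position 16–17: mind not
  position 19–20: mind not
  position 21–22: mind not

4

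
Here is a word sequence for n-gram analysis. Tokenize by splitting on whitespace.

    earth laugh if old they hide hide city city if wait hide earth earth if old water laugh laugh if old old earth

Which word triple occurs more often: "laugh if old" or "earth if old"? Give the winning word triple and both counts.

"laugh if old": 2 occurrences
"earth if old": 1 occurrence

"laugh if old" (2 vs 1)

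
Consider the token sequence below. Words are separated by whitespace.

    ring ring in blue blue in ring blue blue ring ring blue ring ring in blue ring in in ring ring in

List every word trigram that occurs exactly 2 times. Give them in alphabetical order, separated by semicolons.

Trigram counts meeting the condition (exactly 2 times):
  blue ring ring: 2
  ring in blue: 2

blue ring ring; ring in blue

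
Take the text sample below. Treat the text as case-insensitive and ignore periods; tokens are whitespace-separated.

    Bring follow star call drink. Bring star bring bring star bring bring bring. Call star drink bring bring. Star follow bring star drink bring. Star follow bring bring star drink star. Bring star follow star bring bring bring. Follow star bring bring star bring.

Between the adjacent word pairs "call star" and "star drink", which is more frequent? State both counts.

"call star": 1 occurrence
"star drink": 3 occurrences

"star drink" (3 vs 1)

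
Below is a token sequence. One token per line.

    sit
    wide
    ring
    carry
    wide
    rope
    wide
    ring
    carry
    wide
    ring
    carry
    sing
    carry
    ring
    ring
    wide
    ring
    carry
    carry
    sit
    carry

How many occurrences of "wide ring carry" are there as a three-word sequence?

4

Scanning the 20 overlapping trigram windows for "wide ring carry":
  position 2–4: wide ring carry
  position 7–9: wide ring carry
  position 10–12: wide ring carry
  position 17–19: wide ring carry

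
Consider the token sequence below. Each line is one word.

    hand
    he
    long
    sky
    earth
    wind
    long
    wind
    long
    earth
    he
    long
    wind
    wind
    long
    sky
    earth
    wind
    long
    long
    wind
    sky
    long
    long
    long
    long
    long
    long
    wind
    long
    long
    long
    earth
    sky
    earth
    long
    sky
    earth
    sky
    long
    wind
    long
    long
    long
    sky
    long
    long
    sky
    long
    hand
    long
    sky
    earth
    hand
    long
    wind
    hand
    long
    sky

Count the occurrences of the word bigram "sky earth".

Scanning the 58 overlapping bigram windows for "sky earth":
  position 4–5: sky earth
  position 16–17: sky earth
  position 34–35: sky earth
  position 37–38: sky earth
  position 52–53: sky earth

5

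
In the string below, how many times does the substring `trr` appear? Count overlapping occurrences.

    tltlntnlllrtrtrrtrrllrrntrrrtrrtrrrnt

5

Sliding a length-3 window over the 37 characters (35 positions):
  position 14–16: trr
  position 17–19: trr
  position 25–27: trr
  position 29–31: trr
  position 32–34: trr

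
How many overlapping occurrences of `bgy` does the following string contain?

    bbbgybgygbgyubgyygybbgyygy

Sliding a length-3 window over the 26 characters (24 positions):
  position 3–5: bgy
  position 6–8: bgy
  position 10–12: bgy
  position 14–16: bgy
  position 21–23: bgy

5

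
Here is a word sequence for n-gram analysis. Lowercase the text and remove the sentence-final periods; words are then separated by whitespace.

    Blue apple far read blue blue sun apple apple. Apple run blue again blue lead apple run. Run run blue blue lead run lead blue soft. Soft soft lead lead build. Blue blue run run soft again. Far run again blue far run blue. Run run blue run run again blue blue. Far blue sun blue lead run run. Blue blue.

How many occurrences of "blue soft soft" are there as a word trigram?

Scanning the 59 overlapping trigram windows for "blue soft soft":
  position 25–27: blue soft soft

1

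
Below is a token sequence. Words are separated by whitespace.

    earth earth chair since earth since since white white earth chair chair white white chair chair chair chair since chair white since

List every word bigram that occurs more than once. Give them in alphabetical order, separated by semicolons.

chair chair; chair since; chair white; earth chair; white white

Bigram counts meeting the condition (more than once):
  chair chair: 4
  chair since: 2
  chair white: 2
  earth chair: 2
  white white: 2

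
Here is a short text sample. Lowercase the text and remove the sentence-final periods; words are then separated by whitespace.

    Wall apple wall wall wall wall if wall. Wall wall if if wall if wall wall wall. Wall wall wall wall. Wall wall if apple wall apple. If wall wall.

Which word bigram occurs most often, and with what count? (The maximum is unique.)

"wall wall", 14 times

Bigram frequencies (highest first):
  wall wall: 14
  wall if: 4
  if wall: 4
  wall apple: 2
  apple wall: 2
  if if: 1
  … (2 more, each ≤ 1)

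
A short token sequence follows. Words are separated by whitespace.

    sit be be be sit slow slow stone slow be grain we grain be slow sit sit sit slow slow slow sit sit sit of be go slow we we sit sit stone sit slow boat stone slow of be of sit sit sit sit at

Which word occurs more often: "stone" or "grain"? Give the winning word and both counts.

"stone" (3 vs 2)

"stone": 3 occurrences
"grain": 2 occurrences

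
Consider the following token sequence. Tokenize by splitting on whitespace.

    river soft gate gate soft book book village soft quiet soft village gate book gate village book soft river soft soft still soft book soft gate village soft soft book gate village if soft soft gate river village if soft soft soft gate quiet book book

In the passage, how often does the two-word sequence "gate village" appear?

3

Scanning the 45 overlapping bigram windows for "gate village":
  position 15–16: gate village
  position 26–27: gate village
  position 31–32: gate village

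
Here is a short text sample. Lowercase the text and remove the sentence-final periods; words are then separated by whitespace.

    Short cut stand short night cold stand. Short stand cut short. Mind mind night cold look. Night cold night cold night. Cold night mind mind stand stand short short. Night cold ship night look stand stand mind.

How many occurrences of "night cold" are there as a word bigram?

6

Scanning the 36 overlapping bigram windows for "night cold":
  position 5–6: night cold
  position 14–15: night cold
  position 17–18: night cold
  position 19–20: night cold
  position 21–22: night cold
  position 30–31: night cold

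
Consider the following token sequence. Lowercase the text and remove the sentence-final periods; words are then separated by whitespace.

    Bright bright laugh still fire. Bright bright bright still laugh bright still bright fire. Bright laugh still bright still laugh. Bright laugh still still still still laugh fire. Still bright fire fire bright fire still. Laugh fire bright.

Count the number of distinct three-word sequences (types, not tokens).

38 tokens → 36 trigram windows in total.
Repeated trigrams (each contributes count−1 duplicates):
  bright laugh still: 3
  bright still laugh: 2
  still bright fire: 2
  still laugh bright: 2
  still laugh fire: 2
  still still still: 2
7 duplicate windows → 36 − 7 = 29 distinct.

29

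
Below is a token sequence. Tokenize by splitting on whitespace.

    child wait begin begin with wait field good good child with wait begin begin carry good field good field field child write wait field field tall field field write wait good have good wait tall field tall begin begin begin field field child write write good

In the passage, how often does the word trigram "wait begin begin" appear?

2

Scanning the 44 overlapping trigram windows for "wait begin begin":
  position 2–4: wait begin begin
  position 12–14: wait begin begin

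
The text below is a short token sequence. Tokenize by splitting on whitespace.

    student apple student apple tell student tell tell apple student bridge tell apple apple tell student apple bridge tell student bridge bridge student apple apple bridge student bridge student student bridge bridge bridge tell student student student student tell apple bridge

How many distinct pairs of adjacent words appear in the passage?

41 tokens → 40 bigram windows in total.
Repeated bigrams (each contributes count−1 duplicates):
  student apple: 4
  student bridge: 4
  student student: 4
  tell student: 4
  apple bridge: 3
  bridge bridge: 3
  bridge student: 3
  bridge tell: 3
  … (5 more repeated)
26 duplicate windows → 40 − 26 = 14 distinct.

14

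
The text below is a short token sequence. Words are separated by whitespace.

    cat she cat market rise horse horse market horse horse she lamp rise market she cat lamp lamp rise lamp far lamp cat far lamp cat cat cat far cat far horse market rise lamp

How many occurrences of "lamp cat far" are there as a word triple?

1

Scanning the 33 overlapping trigram windows for "lamp cat far":
  position 22–24: lamp cat far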